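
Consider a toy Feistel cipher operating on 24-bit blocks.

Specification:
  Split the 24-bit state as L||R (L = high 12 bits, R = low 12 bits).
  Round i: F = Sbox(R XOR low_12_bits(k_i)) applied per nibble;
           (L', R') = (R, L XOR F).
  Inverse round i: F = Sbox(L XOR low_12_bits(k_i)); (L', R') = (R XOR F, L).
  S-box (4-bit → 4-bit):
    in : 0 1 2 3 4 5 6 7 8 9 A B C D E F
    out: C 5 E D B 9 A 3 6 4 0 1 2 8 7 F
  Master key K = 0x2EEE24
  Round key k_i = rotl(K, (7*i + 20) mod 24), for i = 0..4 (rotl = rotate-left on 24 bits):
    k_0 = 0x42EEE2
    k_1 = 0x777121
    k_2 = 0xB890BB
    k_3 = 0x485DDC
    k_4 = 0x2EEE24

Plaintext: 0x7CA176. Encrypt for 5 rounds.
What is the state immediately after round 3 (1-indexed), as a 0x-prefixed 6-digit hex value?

s_0 = plaintext = 0x7CA176
s_1 = Round(s_0, k_0) = 0x176881
s_2 = Round(s_1, k_1) = 0x88157A
s_3 = Round(s_2, k_2) = 0x57A1A4
s_4 = Round(s_3, k_3) = 0x1A474C
s_5 = Round(s_4, k_4) = 0x74C502

0x57A1A4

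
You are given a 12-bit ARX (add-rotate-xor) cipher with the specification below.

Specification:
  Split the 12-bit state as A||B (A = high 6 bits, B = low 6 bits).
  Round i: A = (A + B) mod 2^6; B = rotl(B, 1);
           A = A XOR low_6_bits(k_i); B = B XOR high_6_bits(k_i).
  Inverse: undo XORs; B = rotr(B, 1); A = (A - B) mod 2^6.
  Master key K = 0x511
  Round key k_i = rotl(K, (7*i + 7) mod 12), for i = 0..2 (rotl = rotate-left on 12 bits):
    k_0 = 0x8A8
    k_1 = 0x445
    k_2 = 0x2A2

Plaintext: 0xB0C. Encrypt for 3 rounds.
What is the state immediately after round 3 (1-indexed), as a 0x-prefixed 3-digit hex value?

s_0 = plaintext = 0xB0C
s_1 = Round(s_0, k_0) = 0x43A
s_2 = Round(s_1, k_1) = 0x3E4
s_3 = Round(s_2, k_2) = 0x443

0x443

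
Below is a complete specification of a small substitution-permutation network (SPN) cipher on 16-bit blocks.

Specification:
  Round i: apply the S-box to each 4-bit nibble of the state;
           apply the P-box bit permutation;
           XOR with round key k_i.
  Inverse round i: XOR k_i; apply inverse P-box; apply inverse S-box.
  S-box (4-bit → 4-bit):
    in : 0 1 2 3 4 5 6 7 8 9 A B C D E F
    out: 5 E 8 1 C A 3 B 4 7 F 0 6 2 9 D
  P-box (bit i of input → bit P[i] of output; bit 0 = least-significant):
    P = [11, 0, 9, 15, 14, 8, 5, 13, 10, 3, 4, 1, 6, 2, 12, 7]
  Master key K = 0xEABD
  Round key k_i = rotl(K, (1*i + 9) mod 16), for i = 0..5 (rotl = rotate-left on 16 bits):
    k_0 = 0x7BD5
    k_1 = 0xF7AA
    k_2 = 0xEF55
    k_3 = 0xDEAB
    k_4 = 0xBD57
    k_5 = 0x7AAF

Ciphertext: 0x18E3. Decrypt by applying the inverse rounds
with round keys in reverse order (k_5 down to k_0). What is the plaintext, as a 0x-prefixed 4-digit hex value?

s_0 = ciphertext = 0x18E3
s_1 = InvRound(s_0, k_5) = 0x6DE8
s_2 = InvRound(s_1, k_4) = 0x1105
s_3 = InvRound(s_2, k_3) = 0x579F
s_4 = InvRound(s_3, k_2) = 0xF52E
s_5 = InvRound(s_4, k_1) = 0x5BB8
s_6 = InvRound(s_5, k_0) = 0x6D4D

0x6D4D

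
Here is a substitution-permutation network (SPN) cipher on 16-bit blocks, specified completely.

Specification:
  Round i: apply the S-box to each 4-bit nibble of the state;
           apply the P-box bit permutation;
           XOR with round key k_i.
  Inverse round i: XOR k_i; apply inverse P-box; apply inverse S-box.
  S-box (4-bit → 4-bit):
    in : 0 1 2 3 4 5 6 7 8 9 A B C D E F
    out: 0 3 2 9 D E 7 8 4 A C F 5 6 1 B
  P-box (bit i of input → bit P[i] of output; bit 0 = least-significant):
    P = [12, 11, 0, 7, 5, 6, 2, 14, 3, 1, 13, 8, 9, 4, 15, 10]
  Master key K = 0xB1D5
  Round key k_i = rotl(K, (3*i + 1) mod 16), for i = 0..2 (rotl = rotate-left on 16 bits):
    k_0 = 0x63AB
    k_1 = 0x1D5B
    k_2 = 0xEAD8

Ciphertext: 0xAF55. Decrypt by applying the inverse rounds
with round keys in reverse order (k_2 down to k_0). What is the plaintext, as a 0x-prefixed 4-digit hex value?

0x6FD1

s_0 = ciphertext = 0xAF55
s_1 = InvRound(s_0, k_2) = 0x73AA
s_2 = InvRound(s_1, k_1) = 0xF8F5
s_3 = InvRound(s_2, k_0) = 0x6FD1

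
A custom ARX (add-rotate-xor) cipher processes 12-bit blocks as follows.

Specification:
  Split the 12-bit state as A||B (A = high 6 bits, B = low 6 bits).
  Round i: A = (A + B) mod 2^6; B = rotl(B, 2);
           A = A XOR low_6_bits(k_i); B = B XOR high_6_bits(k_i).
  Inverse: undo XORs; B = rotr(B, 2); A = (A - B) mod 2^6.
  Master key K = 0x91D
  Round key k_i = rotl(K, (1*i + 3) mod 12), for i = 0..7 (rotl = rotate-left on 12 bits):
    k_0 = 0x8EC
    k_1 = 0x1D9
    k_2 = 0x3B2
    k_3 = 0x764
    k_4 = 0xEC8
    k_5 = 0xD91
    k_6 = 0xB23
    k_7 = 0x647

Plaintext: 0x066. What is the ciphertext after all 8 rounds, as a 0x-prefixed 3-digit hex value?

s_0 = plaintext = 0x066
s_1 = Round(s_0, k_0) = 0x2F9
s_2 = Round(s_1, k_1) = 0x760
s_3 = Round(s_2, k_2) = 0x3CC
s_4 = Round(s_3, k_3) = 0xFED
s_5 = Round(s_4, k_4) = 0x90D
s_6 = Round(s_5, k_5) = 0x802
s_7 = Round(s_6, k_6) = 0x064
s_8 = Round(s_7, k_7) = 0x88B

0x88B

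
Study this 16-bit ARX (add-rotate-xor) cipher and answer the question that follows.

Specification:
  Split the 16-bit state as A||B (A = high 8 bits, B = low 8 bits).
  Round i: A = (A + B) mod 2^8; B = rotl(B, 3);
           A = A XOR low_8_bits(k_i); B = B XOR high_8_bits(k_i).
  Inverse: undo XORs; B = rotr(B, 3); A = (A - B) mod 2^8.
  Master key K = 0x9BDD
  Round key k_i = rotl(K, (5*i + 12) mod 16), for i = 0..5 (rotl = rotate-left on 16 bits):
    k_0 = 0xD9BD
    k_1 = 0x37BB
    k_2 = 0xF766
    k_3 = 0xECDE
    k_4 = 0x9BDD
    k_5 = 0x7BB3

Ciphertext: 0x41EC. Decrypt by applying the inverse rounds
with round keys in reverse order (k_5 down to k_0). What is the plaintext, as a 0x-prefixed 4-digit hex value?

s_0 = ciphertext = 0x41EC
s_1 = InvRound(s_0, k_5) = 0x00F2
s_2 = InvRound(s_1, k_4) = 0xB02D
s_3 = InvRound(s_2, k_3) = 0x3638
s_4 = InvRound(s_3, k_2) = 0x57F9
s_5 = InvRound(s_4, k_1) = 0x13D9
s_6 = InvRound(s_5, k_0) = 0xAE00

0xAE00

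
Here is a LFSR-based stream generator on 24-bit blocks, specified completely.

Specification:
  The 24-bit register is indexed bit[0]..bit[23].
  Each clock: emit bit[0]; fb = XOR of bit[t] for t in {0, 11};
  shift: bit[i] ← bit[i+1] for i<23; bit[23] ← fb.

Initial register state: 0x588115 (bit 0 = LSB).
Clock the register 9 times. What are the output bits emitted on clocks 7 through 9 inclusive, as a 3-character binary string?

001

reg_0 = 0x588115
clock 1: out=1, reg = 0xAC408A
clock 2: out=0, reg = 0x562045
clock 3: out=1, reg = 0xAB1022
clock 4: out=0, reg = 0x558811
clock 5: out=1, reg = 0x2AC408
clock 6: out=0, reg = 0x156204
clock 7: out=0, reg = 0x0AB102
clock 8: out=0, reg = 0x055881
clock 9: out=1, reg = 0x02AC40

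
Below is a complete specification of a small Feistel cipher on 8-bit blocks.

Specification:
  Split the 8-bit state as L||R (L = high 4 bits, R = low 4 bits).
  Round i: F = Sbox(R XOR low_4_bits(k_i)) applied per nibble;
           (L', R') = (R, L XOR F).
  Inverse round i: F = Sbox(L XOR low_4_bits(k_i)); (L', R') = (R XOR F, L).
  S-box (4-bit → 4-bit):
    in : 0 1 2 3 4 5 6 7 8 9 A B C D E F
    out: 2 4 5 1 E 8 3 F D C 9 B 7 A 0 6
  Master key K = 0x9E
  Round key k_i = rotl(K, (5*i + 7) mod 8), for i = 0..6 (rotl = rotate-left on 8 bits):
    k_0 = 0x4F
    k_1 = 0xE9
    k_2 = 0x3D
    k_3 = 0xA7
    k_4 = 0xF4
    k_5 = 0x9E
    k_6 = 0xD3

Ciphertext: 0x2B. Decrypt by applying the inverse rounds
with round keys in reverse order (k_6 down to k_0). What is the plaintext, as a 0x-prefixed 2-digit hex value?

s_0 = ciphertext = 0x2B
s_1 = InvRound(s_0, k_6) = 0xF2
s_2 = InvRound(s_1, k_5) = 0x6F
s_3 = InvRound(s_2, k_4) = 0xA6
s_4 = InvRound(s_3, k_3) = 0xCA
s_5 = InvRound(s_4, k_2) = 0xEC
s_6 = InvRound(s_5, k_1) = 0x3E
s_7 = InvRound(s_6, k_0) = 0x93

0x93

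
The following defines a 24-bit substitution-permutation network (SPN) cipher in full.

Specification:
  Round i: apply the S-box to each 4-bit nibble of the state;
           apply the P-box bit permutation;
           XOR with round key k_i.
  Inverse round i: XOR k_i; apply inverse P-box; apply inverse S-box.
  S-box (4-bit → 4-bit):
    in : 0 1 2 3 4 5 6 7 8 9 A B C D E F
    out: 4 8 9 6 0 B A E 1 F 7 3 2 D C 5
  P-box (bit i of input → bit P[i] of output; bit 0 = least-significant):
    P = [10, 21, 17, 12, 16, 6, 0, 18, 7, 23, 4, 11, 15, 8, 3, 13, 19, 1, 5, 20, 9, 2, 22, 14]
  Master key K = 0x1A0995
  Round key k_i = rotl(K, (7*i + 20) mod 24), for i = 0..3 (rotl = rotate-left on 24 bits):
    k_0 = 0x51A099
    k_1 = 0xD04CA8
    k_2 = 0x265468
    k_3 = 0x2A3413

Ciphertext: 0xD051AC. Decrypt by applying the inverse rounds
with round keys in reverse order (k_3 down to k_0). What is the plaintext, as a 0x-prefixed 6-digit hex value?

s_0 = ciphertext = 0xD051AC
s_1 = InvRound(s_0, k_3) = 0x797A0A
s_2 = InvRound(s_1, k_2) = 0xF9115F
s_3 = InvRound(s_2, k_1) = 0x6ACDA5
s_4 = InvRound(s_3, k_0) = 0x6D7E8A

0x6D7E8A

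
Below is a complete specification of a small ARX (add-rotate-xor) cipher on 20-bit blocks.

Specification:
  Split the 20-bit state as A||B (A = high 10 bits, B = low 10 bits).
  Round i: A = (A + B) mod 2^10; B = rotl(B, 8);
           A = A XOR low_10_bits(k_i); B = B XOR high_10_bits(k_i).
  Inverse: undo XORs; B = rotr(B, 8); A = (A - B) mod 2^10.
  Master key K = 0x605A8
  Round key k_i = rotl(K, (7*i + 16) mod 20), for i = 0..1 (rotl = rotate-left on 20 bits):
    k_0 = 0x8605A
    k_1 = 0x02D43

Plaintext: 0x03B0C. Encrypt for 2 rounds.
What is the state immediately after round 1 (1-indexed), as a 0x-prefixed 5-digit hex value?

s_0 = plaintext = 0x03B0C
s_1 = Round(s_0, k_0) = 0xD02DB
s_2 = Round(s_1, k_1) = 0xD63BD

0xD02DB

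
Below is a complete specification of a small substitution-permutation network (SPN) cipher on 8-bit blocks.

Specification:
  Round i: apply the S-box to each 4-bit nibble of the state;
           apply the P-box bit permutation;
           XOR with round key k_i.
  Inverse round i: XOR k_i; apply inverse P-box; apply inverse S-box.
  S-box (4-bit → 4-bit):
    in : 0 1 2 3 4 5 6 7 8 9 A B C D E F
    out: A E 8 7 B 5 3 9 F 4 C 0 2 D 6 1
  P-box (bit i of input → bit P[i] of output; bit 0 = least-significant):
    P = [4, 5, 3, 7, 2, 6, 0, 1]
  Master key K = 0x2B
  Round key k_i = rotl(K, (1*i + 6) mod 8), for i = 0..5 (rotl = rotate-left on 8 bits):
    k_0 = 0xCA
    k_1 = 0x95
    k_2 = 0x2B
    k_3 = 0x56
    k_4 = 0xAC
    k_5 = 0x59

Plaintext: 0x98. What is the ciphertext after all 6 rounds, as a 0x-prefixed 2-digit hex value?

s_0 = plaintext = 0x98
s_1 = Round(s_0, k_0) = 0x73
s_2 = Round(s_1, k_1) = 0xAB
s_3 = Round(s_2, k_2) = 0x28
s_4 = Round(s_3, k_3) = 0xEC
s_5 = Round(s_4, k_4) = 0xCD
s_6 = Round(s_5, k_5) = 0x81

0x81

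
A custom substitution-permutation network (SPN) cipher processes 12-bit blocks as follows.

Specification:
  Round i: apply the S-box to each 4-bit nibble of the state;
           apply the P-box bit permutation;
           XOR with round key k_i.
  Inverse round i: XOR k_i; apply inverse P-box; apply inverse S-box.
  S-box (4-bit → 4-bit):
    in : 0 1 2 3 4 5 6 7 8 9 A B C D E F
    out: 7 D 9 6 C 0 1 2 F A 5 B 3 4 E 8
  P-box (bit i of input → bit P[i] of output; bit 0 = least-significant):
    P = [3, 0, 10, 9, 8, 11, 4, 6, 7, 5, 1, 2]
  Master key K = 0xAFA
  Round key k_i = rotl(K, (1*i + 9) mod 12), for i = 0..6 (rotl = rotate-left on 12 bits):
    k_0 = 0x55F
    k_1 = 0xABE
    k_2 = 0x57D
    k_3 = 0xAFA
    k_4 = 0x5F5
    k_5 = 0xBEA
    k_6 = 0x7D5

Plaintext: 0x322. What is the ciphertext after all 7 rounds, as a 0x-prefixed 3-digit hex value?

s_0 = plaintext = 0x322
s_1 = Round(s_0, k_0) = 0x635
s_2 = Round(s_1, k_1) = 0x22E
s_3 = Round(s_2, k_2) = 0x2B8
s_4 = Round(s_3, k_3) = 0x537
s_5 = Round(s_4, k_4) = 0xDE4
s_6 = Round(s_5, k_5) = 0x5B8
s_7 = Round(s_6, k_6) = 0x89C

0x89C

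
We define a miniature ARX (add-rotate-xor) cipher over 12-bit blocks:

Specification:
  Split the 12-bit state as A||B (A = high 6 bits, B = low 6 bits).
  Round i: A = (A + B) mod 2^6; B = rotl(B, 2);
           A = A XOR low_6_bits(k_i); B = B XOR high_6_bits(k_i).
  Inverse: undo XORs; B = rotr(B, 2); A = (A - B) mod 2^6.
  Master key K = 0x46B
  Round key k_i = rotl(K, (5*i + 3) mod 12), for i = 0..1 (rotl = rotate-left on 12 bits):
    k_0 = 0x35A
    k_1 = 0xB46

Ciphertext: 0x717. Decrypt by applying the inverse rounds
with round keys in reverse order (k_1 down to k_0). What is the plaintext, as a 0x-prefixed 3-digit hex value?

s_0 = ciphertext = 0x717
s_1 = InvRound(s_0, k_1) = 0xB2E
s_2 = InvRound(s_1, k_0) = 0xFB8

0xFB8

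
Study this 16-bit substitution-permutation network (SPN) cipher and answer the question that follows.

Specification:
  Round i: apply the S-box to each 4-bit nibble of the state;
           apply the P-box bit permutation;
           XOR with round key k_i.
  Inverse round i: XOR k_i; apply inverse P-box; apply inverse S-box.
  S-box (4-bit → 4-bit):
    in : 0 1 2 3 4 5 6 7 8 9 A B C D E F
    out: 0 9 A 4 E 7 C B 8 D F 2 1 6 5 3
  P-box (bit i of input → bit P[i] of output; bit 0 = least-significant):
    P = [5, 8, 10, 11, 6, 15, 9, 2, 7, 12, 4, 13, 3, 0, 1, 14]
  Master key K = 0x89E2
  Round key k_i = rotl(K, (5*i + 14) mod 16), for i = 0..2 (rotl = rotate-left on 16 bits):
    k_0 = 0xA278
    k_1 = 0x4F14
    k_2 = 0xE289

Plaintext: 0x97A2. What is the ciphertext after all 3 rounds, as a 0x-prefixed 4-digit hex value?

0xE3B7

s_0 = plaintext = 0x97A2
s_1 = Round(s_0, k_0) = 0x59B6
s_2 = Round(s_1, k_1) = 0xE38F
s_3 = Round(s_2, k_2) = 0xE3B7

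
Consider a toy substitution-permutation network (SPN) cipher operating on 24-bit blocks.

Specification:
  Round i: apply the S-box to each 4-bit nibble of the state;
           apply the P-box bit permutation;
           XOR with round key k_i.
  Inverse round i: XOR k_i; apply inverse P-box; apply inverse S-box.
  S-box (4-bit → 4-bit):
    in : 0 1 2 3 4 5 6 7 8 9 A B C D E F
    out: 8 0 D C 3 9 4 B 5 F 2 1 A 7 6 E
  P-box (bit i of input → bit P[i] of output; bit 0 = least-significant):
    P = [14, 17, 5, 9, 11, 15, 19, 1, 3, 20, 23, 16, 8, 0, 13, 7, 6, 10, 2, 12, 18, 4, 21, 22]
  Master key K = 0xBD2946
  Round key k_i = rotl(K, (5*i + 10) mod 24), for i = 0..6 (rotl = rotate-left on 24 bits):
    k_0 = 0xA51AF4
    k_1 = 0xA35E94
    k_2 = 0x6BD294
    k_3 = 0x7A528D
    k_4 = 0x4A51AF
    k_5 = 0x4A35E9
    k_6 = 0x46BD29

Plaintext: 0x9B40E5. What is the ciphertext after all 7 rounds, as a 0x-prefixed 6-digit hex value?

0xA47B52

s_0 = plaintext = 0x9B40E5
s_1 = Round(s_0, k_0) = 0xC8D9A5
s_2 = Round(s_1, k_1) = 0x72BDC9
s_3 = Round(s_2, k_2) = 0xBD01EA
s_4 = Round(s_3, k_3) = 0x74D649
s_5 = Round(s_4, k_4) = 0x8CBEDE
s_6 = Round(s_5, k_5) = 0xF4A8C9
s_7 = Round(s_6, k_6) = 0xA47B52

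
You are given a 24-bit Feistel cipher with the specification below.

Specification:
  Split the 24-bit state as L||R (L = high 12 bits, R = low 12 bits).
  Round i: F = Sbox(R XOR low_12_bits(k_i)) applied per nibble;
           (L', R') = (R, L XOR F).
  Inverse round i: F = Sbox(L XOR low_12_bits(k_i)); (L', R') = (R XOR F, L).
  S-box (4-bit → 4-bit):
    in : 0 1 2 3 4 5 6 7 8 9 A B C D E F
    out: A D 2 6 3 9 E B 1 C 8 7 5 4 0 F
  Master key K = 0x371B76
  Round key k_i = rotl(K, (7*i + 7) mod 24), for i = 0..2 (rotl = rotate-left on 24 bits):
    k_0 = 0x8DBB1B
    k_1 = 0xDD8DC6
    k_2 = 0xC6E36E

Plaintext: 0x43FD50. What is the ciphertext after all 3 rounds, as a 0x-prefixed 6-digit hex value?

s_0 = plaintext = 0x43FD50
s_1 = Round(s_0, k_0) = 0xD50A08
s_2 = Round(s_1, k_1) = 0xA08600
s_3 = Round(s_2, k_2) = 0x6003E8

0x6003E8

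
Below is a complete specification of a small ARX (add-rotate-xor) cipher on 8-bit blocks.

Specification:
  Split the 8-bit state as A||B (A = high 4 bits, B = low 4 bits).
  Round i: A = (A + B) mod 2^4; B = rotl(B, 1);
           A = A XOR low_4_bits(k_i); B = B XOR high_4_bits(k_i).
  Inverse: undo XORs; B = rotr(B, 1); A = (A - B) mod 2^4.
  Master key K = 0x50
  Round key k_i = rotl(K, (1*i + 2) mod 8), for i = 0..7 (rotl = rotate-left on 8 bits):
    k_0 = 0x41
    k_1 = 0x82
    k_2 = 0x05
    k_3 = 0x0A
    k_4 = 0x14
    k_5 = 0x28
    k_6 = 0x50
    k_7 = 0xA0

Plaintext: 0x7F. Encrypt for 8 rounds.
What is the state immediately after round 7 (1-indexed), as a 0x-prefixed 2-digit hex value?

0xBA

s_0 = plaintext = 0x7F
s_1 = Round(s_0, k_0) = 0x7B
s_2 = Round(s_1, k_1) = 0x0F
s_3 = Round(s_2, k_2) = 0xAF
s_4 = Round(s_3, k_3) = 0x3F
s_5 = Round(s_4, k_4) = 0x6E
s_6 = Round(s_5, k_5) = 0xCF
s_7 = Round(s_6, k_6) = 0xBA
s_8 = Round(s_7, k_7) = 0x5F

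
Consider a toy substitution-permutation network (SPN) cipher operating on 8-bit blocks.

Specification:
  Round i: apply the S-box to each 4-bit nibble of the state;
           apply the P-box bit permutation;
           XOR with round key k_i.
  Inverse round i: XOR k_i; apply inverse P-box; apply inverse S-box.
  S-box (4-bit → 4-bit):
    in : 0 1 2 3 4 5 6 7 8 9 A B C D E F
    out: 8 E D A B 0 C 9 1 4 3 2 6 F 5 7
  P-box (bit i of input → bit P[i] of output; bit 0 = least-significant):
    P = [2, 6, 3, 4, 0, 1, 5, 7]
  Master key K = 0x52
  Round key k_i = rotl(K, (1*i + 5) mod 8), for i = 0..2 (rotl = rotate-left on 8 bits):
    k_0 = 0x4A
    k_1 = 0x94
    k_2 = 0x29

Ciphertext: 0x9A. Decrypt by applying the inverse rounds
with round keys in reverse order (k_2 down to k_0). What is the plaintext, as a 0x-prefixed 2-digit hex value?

s_0 = ciphertext = 0x9A
s_1 = InvRound(s_0, k_2) = 0xD0
s_2 = InvRound(s_1, k_1) = 0x5A
s_3 = InvRound(s_2, k_0) = 0x50

0x50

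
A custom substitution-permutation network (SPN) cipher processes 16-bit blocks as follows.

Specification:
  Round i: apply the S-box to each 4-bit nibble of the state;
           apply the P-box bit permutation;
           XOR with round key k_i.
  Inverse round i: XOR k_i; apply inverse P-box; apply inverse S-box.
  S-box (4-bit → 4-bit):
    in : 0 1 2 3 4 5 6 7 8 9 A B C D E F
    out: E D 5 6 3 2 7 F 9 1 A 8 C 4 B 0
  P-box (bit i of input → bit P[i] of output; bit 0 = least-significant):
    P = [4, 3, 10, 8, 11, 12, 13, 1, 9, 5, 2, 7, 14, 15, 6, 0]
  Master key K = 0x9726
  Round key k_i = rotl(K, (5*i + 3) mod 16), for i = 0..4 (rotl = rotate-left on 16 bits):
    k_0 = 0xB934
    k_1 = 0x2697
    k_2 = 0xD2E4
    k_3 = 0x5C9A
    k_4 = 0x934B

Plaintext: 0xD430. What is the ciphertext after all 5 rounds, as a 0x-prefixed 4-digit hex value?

0xC8A1

s_0 = plaintext = 0xD430
s_1 = Round(s_0, k_0) = 0x8E5C
s_2 = Round(s_1, k_1) = 0x7136
s_3 = Round(s_2, k_2) = 0x2439
s_4 = Round(s_3, k_3) = 0x2EEA
s_5 = Round(s_4, k_4) = 0xC8A1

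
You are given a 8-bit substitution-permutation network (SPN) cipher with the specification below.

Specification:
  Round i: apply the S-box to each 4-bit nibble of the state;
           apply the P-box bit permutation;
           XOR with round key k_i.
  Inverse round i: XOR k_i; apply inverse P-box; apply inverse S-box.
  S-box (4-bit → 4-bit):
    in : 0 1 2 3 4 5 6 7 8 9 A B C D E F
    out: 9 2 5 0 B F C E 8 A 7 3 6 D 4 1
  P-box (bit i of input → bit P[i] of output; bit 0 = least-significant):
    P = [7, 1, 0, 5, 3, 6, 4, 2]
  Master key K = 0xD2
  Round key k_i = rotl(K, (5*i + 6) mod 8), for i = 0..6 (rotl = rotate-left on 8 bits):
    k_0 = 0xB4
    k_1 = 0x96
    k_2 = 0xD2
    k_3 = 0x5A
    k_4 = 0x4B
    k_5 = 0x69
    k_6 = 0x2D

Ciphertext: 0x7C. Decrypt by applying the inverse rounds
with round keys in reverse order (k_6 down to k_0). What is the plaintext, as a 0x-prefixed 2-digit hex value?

s_0 = ciphertext = 0x7C
s_1 = InvRound(s_0, k_6) = 0xCE
s_2 = InvRound(s_1, k_5) = 0x85
s_3 = InvRound(s_2, k_4) = 0x4B
s_4 = InvRound(s_3, k_3) = 0xEE
s_5 = InvRound(s_4, k_2) = 0xD8
s_6 = InvRound(s_5, k_1) = 0x41
s_7 = InvRound(s_6, k_0) = 0x7D

0x7D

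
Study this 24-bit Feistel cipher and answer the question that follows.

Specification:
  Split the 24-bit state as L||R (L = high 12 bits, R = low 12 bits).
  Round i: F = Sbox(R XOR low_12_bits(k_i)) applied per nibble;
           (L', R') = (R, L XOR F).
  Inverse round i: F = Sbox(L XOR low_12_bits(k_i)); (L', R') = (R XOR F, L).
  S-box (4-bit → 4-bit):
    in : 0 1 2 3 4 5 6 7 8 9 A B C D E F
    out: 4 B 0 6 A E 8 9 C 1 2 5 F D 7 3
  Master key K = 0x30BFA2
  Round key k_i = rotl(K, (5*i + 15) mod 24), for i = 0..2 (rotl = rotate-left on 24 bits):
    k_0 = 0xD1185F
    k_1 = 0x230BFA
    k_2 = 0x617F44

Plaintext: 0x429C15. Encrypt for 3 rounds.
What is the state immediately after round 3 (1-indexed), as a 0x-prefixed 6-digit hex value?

s_0 = plaintext = 0x429C15
s_1 = Round(s_0, k_0) = 0xC15E8B
s_2 = Round(s_1, k_1) = 0xE8B28E
s_3 = Round(s_2, k_2) = 0x28E379

0x28E379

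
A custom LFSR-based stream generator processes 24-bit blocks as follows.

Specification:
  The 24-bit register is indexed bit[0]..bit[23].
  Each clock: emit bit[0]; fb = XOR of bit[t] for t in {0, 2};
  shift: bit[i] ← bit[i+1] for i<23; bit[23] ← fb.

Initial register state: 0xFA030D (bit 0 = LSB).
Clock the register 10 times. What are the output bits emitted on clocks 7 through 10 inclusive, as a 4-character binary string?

0011

reg_0 = 0xFA030D
clock 1: out=1, reg = 0x7D0186
clock 2: out=0, reg = 0xBE80C3
clock 3: out=1, reg = 0xDF4061
clock 4: out=1, reg = 0xEFA030
clock 5: out=0, reg = 0x77D018
clock 6: out=0, reg = 0x3BE80C
clock 7: out=0, reg = 0x9DF406
clock 8: out=0, reg = 0xCEFA03
clock 9: out=1, reg = 0xE77D01
clock 10: out=1, reg = 0xF3BE80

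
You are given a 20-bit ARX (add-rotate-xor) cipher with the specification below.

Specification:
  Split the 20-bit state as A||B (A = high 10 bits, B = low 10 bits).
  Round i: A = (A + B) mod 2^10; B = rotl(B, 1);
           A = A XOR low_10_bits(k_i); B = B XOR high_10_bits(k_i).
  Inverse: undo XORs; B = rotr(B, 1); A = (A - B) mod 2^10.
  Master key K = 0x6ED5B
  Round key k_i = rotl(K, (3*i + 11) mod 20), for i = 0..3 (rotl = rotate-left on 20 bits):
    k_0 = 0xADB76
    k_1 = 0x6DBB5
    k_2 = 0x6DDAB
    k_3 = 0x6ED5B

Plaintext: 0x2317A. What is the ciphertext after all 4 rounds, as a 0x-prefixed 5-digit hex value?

0xCFA1C

s_0 = plaintext = 0x2317A
s_1 = Round(s_0, k_0) = 0x5C042
s_2 = Round(s_1, k_1) = 0x81D32
s_3 = Round(s_2, k_2) = 0xA4BD3
s_4 = Round(s_3, k_3) = 0xCFA1C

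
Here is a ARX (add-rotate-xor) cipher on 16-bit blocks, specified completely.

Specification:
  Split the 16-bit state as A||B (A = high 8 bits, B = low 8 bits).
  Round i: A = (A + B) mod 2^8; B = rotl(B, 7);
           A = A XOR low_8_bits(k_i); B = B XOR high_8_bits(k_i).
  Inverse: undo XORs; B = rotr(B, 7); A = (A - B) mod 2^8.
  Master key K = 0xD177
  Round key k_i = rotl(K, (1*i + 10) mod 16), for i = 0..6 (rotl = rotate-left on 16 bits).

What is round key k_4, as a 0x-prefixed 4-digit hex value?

K = 0xD177
k_0 = rotl(K, (1*0+10) mod 16) = rotl(K, 10) = 0xDF45
k_1 = rotl(K, (1*1+10) mod 16) = rotl(K, 11) = 0xBE8B
k_2 = rotl(K, (1*2+10) mod 16) = rotl(K, 12) = 0x7D17
k_3 = rotl(K, (1*3+10) mod 16) = rotl(K, 13) = 0xFA2E
k_4 = rotl(K, (1*4+10) mod 16) = rotl(K, 14) = 0xF45D

0xF45D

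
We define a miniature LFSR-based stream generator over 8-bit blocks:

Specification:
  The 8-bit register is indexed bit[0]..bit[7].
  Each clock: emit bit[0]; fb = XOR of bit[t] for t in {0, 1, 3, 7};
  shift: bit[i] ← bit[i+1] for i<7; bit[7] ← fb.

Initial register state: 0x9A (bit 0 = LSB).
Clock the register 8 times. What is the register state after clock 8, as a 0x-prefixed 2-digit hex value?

0xE3

reg_0 = 0x9A
clock 1: out=0, reg = 0xCD
clock 2: out=1, reg = 0xE6
clock 3: out=0, reg = 0x73
clock 4: out=1, reg = 0x39
clock 5: out=1, reg = 0x1C
clock 6: out=0, reg = 0x8E
clock 7: out=0, reg = 0xC7
clock 8: out=1, reg = 0xE3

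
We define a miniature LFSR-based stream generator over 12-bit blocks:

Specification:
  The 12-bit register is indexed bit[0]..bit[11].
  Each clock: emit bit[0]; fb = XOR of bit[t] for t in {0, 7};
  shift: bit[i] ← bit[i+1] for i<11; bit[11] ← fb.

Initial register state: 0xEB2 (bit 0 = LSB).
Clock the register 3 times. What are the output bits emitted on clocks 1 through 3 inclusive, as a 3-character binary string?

reg_0 = 0xEB2
clock 1: out=0, reg = 0xF59
clock 2: out=1, reg = 0xFAC
clock 3: out=0, reg = 0xFD6

010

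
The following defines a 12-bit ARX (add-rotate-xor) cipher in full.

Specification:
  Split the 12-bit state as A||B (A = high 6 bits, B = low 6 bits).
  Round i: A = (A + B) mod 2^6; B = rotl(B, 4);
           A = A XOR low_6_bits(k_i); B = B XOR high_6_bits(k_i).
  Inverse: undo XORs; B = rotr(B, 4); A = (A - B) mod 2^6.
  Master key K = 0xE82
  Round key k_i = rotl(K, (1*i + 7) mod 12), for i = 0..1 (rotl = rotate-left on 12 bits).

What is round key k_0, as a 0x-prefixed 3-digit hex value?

K = 0xE82
k_0 = rotl(K, (1*0+7) mod 12) = rotl(K, 7) = 0x174

0x174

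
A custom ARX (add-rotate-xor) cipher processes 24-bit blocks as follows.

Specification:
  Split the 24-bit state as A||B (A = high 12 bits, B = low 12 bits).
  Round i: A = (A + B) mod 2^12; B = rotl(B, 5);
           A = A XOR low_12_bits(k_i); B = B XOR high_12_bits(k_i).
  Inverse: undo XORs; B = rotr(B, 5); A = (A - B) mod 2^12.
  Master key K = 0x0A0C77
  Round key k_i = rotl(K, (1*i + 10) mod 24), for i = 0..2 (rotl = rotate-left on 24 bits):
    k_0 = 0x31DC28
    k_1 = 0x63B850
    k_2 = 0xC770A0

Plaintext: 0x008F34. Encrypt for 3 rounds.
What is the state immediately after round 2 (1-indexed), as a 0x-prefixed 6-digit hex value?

s_0 = plaintext = 0x008F34
s_1 = Round(s_0, k_0) = 0x314583
s_2 = Round(s_1, k_1) = 0x0C7650
s_3 = Round(s_2, k_2) = 0x7B767B

0x0C7650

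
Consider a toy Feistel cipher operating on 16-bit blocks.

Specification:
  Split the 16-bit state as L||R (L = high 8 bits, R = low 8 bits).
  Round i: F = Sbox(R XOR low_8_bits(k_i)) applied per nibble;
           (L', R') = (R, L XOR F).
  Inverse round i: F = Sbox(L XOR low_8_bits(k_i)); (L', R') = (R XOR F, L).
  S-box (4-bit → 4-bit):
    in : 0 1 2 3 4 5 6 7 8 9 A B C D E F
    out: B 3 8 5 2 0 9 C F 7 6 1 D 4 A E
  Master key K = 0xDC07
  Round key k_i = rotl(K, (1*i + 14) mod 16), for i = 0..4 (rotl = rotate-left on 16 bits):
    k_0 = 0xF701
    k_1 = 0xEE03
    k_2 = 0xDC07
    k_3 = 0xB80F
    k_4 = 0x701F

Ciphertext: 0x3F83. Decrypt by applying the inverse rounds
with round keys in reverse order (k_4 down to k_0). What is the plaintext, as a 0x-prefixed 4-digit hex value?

0x6A64

s_0 = ciphertext = 0x3F83
s_1 = InvRound(s_0, k_4) = 0x083F
s_2 = InvRound(s_1, k_3) = 0x8308
s_3 = InvRound(s_2, k_2) = 0xFA83
s_4 = InvRound(s_3, k_1) = 0x64FA
s_5 = InvRound(s_4, k_0) = 0x6A64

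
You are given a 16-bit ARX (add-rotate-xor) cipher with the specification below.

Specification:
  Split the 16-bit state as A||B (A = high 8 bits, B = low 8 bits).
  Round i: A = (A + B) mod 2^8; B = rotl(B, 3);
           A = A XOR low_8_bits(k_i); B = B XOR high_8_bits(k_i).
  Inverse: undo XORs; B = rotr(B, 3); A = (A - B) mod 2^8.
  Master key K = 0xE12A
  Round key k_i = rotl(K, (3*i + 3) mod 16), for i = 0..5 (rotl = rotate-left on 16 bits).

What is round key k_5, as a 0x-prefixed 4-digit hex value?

0x84AB

K = 0xE12A
k_0 = rotl(K, (3*0+3) mod 16) = rotl(K, 3) = 0x0957
k_1 = rotl(K, (3*1+3) mod 16) = rotl(K, 6) = 0x4AB8
k_2 = rotl(K, (3*2+3) mod 16) = rotl(K, 9) = 0x55C2
k_3 = rotl(K, (3*3+3) mod 16) = rotl(K, 12) = 0xAE12
k_4 = rotl(K, (3*4+3) mod 16) = rotl(K, 15) = 0x7095
k_5 = rotl(K, (3*5+3) mod 16) = rotl(K, 2) = 0x84AB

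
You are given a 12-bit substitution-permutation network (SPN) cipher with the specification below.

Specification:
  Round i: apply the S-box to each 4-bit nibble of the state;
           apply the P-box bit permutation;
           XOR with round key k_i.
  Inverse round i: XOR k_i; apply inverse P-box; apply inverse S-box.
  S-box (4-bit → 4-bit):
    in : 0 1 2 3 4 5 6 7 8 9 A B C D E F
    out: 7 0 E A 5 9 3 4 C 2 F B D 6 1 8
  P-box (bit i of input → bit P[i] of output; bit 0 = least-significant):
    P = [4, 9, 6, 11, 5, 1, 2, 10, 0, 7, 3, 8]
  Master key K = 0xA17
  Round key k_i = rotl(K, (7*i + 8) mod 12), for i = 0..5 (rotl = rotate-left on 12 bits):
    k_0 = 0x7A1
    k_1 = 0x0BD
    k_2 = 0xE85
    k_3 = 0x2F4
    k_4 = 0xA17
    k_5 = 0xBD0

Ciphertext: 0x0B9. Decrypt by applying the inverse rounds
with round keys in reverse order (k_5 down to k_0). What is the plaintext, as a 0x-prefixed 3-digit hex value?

0x229

s_0 = ciphertext = 0x0B9
s_1 = InvRound(s_0, k_5) = 0xCE2
s_2 = InvRound(s_1, k_4) = 0x6C0
s_3 = InvRound(s_2, k_3) = 0x1CE
s_4 = InvRound(s_3, k_2) = 0xC32
s_5 = InvRound(s_4, k_1) = 0x02F
s_6 = InvRound(s_5, k_0) = 0x229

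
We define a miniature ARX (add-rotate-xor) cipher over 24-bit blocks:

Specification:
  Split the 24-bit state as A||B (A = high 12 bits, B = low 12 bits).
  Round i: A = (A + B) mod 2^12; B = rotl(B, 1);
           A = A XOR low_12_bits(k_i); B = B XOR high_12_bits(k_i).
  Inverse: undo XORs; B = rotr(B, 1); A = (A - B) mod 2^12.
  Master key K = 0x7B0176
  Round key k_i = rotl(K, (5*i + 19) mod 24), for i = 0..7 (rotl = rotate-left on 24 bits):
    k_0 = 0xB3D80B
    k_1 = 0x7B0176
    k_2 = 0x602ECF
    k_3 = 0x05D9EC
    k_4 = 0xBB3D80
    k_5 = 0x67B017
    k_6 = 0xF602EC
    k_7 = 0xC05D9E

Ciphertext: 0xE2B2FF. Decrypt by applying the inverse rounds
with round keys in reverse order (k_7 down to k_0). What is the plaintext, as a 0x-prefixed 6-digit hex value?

s_0 = ciphertext = 0xE2B2FF
s_1 = InvRound(s_0, k_7) = 0xC3877D
s_2 = InvRound(s_1, k_6) = 0x2C6C0E
s_3 = InvRound(s_2, k_5) = 0x597D3A
s_4 = InvRound(s_3, k_4) = 0xCD3B44
s_5 = InvRound(s_4, k_3) = 0x7B3D8C
s_6 = InvRound(s_5, k_2) = 0x3B55C7
s_7 = InvRound(s_6, k_1) = 0x98893B
s_8 = InvRound(s_7, k_0) = 0x080103

0x080103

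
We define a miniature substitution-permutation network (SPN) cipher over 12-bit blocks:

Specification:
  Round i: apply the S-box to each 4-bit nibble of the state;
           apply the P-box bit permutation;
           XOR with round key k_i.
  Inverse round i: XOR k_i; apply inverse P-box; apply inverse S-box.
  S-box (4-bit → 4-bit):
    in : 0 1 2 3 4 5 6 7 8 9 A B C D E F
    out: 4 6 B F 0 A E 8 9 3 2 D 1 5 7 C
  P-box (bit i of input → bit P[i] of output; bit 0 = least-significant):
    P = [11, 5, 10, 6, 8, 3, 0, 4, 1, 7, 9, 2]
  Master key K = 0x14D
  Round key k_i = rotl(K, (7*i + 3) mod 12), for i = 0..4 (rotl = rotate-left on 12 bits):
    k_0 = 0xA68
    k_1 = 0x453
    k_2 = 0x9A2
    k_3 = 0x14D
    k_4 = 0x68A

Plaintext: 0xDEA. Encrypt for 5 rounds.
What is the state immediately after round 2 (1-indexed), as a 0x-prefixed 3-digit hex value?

s_0 = plaintext = 0xDEA
s_1 = Round(s_0, k_0) = 0x943
s_2 = Round(s_1, k_1) = 0x8B1
s_3 = Round(s_2, k_2) = 0xC95
s_4 = Round(s_3, k_3) = 0x027
s_5 = Round(s_4, k_4) = 0x5D2

0x8B1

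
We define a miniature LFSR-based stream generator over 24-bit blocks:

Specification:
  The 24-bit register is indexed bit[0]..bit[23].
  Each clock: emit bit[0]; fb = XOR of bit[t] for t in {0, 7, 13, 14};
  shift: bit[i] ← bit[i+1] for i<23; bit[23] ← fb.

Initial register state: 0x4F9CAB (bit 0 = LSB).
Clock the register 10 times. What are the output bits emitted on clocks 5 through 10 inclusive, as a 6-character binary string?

010100

reg_0 = 0x4F9CAB
clock 1: out=1, reg = 0x27CE55
clock 2: out=1, reg = 0x13E72A
clock 3: out=0, reg = 0x09F395
clock 4: out=1, reg = 0x04F9CA
clock 5: out=0, reg = 0x827CE5
clock 6: out=1, reg = 0x413E72
clock 7: out=0, reg = 0xA09F39
clock 8: out=1, reg = 0xD04F9C
clock 9: out=0, reg = 0x6827CE
clock 10: out=0, reg = 0x3413E7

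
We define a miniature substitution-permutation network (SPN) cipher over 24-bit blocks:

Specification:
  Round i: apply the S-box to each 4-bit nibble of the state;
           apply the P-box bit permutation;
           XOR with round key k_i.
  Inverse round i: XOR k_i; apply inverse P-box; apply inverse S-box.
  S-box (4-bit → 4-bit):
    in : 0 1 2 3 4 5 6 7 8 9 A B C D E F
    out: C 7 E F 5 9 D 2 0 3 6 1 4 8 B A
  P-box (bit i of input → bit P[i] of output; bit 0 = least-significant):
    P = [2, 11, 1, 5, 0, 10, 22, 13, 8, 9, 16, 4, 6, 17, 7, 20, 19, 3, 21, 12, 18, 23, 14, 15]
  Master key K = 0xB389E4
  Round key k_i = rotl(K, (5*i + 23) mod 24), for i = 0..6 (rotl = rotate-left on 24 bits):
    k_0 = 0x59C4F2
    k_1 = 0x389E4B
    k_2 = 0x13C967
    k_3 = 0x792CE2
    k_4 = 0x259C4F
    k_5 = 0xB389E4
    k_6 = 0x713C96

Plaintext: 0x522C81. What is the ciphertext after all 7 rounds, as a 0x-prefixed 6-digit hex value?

s_0 = plaintext = 0x522C81
s_1 = Round(s_0, k_0) = 0x6E5C7C
s_2 = Round(s_1, k_1) = 0x254A01
s_3 = Round(s_2, k_2) = 0xDA33A1
s_4 = Round(s_3, k_3) = 0x0AA33C
s_5 = Round(s_4, k_4) = 0x467BD4
s_6 = Round(s_5, k_5) = 0x9DF8E2
s_7 = Round(s_6, k_6) = 0xE700B5

0xE700B5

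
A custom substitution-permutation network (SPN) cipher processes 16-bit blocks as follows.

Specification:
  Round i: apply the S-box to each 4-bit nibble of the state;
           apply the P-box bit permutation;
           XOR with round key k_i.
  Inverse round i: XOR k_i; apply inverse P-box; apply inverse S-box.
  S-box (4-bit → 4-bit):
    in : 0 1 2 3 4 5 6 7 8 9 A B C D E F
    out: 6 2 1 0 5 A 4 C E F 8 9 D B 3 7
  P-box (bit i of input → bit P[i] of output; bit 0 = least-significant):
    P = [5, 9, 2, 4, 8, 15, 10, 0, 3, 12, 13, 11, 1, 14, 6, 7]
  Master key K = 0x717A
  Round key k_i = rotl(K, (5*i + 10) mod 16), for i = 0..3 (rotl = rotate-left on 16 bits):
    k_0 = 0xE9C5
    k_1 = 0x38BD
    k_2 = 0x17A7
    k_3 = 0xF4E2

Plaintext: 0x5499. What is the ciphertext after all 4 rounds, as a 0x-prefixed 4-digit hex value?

0x151A

s_0 = plaintext = 0x5499
s_1 = Round(s_0, k_0) = 0x0E78
s_2 = Round(s_1, k_1) = 0x6EE0
s_3 = Round(s_2, k_2) = 0x84EB
s_4 = Round(s_3, k_3) = 0x151A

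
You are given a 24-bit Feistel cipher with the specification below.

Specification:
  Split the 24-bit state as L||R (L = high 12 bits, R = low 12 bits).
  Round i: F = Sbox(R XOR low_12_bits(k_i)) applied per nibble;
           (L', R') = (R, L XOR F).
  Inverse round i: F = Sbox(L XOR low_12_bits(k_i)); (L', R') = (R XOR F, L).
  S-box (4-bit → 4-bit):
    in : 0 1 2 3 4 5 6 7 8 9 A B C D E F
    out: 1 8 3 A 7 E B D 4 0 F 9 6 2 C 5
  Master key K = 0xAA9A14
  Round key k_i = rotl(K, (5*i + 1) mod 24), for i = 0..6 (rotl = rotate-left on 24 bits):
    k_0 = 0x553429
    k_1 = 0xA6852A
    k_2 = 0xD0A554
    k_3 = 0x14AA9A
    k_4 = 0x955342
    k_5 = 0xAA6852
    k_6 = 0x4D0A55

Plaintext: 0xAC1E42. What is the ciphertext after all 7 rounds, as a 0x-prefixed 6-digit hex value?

0xFC86FA

s_0 = plaintext = 0xAC1E42
s_1 = Round(s_0, k_0) = 0xE42578
s_2 = Round(s_1, k_1) = 0x578FA1
s_3 = Round(s_2, k_2) = 0xFA1A26
s_4 = Round(s_3, k_3) = 0xA26E37
s_5 = Round(s_4, k_4) = 0xE378F8
s_6 = Round(s_5, k_5) = 0x8F8FC8
s_7 = Round(s_6, k_6) = 0xFC86FA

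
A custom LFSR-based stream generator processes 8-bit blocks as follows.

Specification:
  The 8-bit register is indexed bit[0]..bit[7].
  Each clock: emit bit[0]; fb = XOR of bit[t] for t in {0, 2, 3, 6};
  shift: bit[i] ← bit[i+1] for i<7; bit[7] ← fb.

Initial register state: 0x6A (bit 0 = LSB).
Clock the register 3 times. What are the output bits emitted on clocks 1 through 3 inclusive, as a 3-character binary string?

reg_0 = 0x6A
clock 1: out=0, reg = 0x35
clock 2: out=1, reg = 0x1A
clock 3: out=0, reg = 0x8D

010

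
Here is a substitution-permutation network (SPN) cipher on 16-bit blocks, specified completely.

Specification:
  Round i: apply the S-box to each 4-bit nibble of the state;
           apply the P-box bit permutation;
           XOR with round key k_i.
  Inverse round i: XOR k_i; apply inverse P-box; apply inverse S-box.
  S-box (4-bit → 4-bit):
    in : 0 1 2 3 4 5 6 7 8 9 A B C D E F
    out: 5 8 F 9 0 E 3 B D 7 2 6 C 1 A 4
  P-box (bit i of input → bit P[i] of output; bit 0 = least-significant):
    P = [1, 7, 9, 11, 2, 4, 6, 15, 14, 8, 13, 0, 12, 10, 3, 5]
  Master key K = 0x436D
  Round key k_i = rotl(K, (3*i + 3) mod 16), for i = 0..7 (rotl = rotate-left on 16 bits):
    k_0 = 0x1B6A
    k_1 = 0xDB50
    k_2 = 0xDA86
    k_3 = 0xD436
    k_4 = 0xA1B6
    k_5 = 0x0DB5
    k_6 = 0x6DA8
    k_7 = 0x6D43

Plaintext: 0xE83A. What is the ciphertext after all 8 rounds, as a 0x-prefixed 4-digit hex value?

0xBCDE

s_0 = plaintext = 0xE83A
s_1 = Round(s_0, k_0) = 0xFFCF
s_2 = Round(s_1, k_1) = 0x7918
s_3 = Round(s_2, k_2) = 0x25A4
s_4 = Round(s_3, k_3) = 0xE10F
s_5 = Round(s_4, k_4) = 0xA7D3
s_6 = Round(s_5, k_5) = 0x40B2
s_7 = Round(s_6, k_6) = 0x077A
s_8 = Round(s_7, k_7) = 0xBCDE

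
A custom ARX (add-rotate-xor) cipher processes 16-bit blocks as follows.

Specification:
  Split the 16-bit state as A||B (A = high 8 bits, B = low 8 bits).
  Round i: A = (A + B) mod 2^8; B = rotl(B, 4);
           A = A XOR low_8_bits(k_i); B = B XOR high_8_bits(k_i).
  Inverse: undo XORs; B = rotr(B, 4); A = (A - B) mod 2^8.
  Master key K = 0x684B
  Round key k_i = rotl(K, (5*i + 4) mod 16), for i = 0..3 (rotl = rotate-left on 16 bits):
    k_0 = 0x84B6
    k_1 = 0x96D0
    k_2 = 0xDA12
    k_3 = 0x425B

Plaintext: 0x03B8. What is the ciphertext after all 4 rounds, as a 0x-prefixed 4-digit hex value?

0x8789

s_0 = plaintext = 0x03B8
s_1 = Round(s_0, k_0) = 0x0D0F
s_2 = Round(s_1, k_1) = 0xCC66
s_3 = Round(s_2, k_2) = 0x20BC
s_4 = Round(s_3, k_3) = 0x8789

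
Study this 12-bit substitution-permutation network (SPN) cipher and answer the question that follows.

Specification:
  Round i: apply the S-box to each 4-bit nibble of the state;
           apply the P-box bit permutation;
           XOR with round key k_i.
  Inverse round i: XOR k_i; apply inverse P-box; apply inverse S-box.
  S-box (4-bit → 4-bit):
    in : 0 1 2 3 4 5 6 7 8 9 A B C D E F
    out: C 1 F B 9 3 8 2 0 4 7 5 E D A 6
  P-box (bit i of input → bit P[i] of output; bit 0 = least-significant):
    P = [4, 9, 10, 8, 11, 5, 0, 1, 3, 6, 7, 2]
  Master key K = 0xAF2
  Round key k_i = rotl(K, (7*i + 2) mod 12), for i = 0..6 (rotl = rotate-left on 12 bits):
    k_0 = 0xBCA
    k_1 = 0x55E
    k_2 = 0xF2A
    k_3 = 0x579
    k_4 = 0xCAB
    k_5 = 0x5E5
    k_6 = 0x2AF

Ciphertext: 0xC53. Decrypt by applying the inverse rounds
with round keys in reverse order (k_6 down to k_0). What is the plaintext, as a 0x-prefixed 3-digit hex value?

0xEC8

s_0 = ciphertext = 0xC53
s_1 = InvRound(s_0, k_6) = 0x25A
s_2 = InvRound(s_1, k_5) = 0xDC2
s_3 = InvRound(s_2, k_4) = 0x5F6
s_4 = InvRound(s_3, k_3) = 0xD08
s_5 = InvRound(s_4, k_2) = 0x8E7
s_6 = InvRound(s_5, k_1) = 0xBAD
s_7 = InvRound(s_6, k_0) = 0xEC8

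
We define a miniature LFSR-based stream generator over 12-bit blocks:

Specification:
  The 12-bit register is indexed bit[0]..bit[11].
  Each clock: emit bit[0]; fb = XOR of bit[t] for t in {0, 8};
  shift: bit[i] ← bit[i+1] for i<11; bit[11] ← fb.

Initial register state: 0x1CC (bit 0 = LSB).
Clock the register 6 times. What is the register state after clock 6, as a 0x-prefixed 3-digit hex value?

0x747

reg_0 = 0x1CC
clock 1: out=0, reg = 0x8E6
clock 2: out=0, reg = 0x473
clock 3: out=1, reg = 0xA39
clock 4: out=1, reg = 0xD1C
clock 5: out=0, reg = 0xE8E
clock 6: out=0, reg = 0x747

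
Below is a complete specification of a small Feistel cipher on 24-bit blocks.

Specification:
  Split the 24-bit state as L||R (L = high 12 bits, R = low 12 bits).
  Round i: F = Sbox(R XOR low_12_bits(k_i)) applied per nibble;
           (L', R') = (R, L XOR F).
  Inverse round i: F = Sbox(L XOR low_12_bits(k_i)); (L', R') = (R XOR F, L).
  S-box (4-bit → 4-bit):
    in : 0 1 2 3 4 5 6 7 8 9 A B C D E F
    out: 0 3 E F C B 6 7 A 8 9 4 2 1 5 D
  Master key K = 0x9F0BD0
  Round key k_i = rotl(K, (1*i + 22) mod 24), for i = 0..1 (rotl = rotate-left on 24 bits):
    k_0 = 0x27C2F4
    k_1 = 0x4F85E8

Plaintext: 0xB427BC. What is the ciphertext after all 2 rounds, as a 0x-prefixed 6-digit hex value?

0x088CDC

s_0 = plaintext = 0xB427BC
s_1 = Round(s_0, k_0) = 0x7BC088
s_2 = Round(s_1, k_1) = 0x088CDC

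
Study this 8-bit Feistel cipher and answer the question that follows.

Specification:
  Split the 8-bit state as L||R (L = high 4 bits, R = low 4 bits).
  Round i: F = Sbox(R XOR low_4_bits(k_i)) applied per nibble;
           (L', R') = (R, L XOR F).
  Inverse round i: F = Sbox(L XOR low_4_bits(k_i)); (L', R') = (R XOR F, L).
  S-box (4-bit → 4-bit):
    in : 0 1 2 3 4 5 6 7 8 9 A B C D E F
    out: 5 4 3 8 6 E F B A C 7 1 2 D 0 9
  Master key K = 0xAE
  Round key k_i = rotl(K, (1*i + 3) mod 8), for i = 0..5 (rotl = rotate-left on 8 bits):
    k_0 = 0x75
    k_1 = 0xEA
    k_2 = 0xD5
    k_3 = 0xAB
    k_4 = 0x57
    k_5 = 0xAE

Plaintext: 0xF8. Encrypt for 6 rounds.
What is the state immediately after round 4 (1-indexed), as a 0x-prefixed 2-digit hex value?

s_0 = plaintext = 0xF8
s_1 = Round(s_0, k_0) = 0x82
s_2 = Round(s_1, k_1) = 0x22
s_3 = Round(s_2, k_2) = 0x29
s_4 = Round(s_3, k_3) = 0x91
s_5 = Round(s_4, k_4) = 0x16
s_6 = Round(s_5, k_5) = 0x6B

0x91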